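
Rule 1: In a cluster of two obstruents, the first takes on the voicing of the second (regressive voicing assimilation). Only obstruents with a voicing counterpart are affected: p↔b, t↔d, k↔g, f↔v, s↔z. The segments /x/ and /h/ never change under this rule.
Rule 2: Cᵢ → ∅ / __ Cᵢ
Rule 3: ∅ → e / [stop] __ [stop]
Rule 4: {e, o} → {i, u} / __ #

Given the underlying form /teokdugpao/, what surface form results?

Rule 1 (regressive voicing assimilation): /k/ precedes the voiced obstruent /d/, so it voices to [g] by assimilation. /g/ precedes the voiceless obstruent /p/, so it devoices to [k] by assimilation. /teokdugpao/ → teogdukpao.
Rule 2 (degemination): no segment meets the environment; /teogdukpao/ is unchanged.
Rule 3 (stop-cluster e-epenthesis): /g/ and /d/ form a stop–stop cluster, so [e] is inserted between them. /k/ and /p/ form a stop–stop cluster, so [e] is inserted between them. /teogdukpao/ → teogedukepao.
Rule 4 (final vowel raising): /o/ is a mid vowel in word-final position, so it raises to [u]. /teogedukepao/ → teogedukepau.

teogedukepau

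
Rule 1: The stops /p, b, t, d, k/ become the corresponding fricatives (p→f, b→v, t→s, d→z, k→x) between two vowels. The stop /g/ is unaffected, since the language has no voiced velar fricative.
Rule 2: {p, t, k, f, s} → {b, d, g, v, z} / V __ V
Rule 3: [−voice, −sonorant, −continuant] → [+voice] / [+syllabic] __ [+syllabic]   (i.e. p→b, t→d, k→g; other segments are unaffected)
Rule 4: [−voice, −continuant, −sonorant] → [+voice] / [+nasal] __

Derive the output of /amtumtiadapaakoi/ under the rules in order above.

Rule 1 (intervocalic spirantization): /d/ is a stop between vowels /a/ and /a/, so it spirantizes to the fricative [z]. /p/ is a stop between vowels /a/ and /a/, so it spirantizes to the fricative [f]. /k/ is a stop between vowels /a/ and /o/, so it spirantizes to the fricative [x]. /amtumtiadapaakoi/ → amtumtiazafaaxoi.
Rule 2 (intervocalic voicing): /f/ is a voiceless obstruent between vowels /a/ and /a/, so it voices to [v]. /amtumtiazafaaxoi/ → amtumtiazavaaxoi.
Rule 3 (intervocalic voicing): no segment meets the environment; /amtumtiazavaaxoi/ is unchanged.
Rule 4 (post-nasal voicing): /t/ is a voiceless stop immediately after the nasal /m/, so it voices to [d]. /t/ is a voiceless stop immediately after the nasal /m/, so it voices to [d]. /amtumtiazavaaxoi/ → amdumdiazavaaxoi.

amdumdiazavaaxoi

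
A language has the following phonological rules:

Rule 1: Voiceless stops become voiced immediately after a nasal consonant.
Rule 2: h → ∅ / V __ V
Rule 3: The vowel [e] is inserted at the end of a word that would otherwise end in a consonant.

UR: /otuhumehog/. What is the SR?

Rule 1 (post-nasal voicing): no segment meets the environment; /otuhumehog/ is unchanged.
Rule 2 (intervocalic h-deletion): /h/ occurs between vowels /u/ and /u/, so it deletes. /h/ occurs between vowels /e/ and /o/, so it deletes. /otuhumehog/ → otuumeog.
Rule 3 (final e-epenthesis): the form ends in the consonant /g/, so [e] is inserted word-finally. /otuumeog/ → otuumeoge.

otuumeoge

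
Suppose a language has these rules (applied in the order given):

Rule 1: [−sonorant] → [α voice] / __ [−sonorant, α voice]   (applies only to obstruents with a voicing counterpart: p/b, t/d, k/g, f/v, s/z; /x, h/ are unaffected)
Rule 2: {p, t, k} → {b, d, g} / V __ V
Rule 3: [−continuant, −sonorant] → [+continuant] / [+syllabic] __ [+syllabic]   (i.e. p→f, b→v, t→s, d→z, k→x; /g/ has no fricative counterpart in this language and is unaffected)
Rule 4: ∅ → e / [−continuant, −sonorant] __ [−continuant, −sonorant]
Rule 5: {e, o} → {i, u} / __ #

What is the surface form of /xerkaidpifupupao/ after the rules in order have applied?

Rule 1 (regressive voicing assimilation): /d/ precedes the voiceless obstruent /p/, so it devoices to [t] by assimilation. /xerkaidpifupupao/ → xerkaitpifupupao.
Rule 2 (intervocalic voicing): /p/ is a voiceless stop between vowels /u/ and /u/, so it voices to [b]. /p/ is a voiceless stop between vowels /u/ and /a/, so it voices to [b]. /xerkaitpifupupao/ → xerkaitpifububao.
Rule 3 (intervocalic spirantization): /b/ is a stop between vowels /u/ and /u/, so it spirantizes to the fricative [v]. /b/ is a stop between vowels /u/ and /a/, so it spirantizes to the fricative [v]. /xerkaitpifububao/ → xerkaitpifuvuvao.
Rule 4 (stop-cluster e-epenthesis): /t/ and /p/ form a stop–stop cluster, so [e] is inserted between them. /xerkaitpifuvuvao/ → xerkaitepifuvuvao.
Rule 5 (final vowel raising): /o/ is a mid vowel in word-final position, so it raises to [u]. /xerkaitepifuvuvao/ → xerkaitepifuvuvau.

xerkaitepifuvuvau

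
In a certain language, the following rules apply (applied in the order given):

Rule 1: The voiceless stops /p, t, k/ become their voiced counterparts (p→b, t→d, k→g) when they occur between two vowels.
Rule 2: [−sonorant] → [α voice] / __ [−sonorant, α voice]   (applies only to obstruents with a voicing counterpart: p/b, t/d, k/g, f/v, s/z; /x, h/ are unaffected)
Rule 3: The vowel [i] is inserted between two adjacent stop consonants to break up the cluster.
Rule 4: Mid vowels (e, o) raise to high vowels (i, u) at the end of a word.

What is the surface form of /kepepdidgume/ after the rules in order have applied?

Rule 1 (intervocalic voicing): /p/ is a voiceless stop between vowels /e/ and /e/, so it voices to [b]. /kepepdidgume/ → kebepdidgume.
Rule 2 (regressive voicing assimilation): /p/ precedes the voiced obstruent /d/, so it voices to [b] by assimilation. /kebepdidgume/ → kebebdidgume.
Rule 3 (stop-cluster i-epenthesis): /b/ and /d/ form a stop–stop cluster, so [i] is inserted between them. /d/ and /g/ form a stop–stop cluster, so [i] is inserted between them. /kebebdidgume/ → kebebididigume.
Rule 4 (final vowel raising): /e/ is a mid vowel in word-final position, so it raises to [i]. /kebebididigume/ → kebebididigumi.

kebebididigumi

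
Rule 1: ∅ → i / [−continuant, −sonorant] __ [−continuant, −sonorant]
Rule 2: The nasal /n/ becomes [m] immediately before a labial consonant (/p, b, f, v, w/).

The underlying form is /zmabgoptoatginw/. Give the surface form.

Rule 1 (stop-cluster i-epenthesis): /b/ and /g/ form a stop–stop cluster, so [i] is inserted between them. /p/ and /t/ form a stop–stop cluster, so [i] is inserted between them. /t/ and /g/ form a stop–stop cluster, so [i] is inserted between them. /zmabgoptoatginw/ → zmabigopitoatiginw.
Rule 2 (nasal place assimilation): /n/ precedes the labial consonant /w/, so it assimilates in place to [m]. /zmabigopitoatiginw/ → zmabigopitoatigimw.

zmabigopitoatigimw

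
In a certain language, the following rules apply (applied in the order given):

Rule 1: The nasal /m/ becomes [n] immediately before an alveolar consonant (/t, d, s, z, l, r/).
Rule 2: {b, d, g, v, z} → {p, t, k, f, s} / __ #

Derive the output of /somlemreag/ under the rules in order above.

Rule 1 (nasal place assimilation): /m/ precedes the alveolar consonant /l/, so it assimilates in place to [n]. /m/ precedes the alveolar consonant /r/, so it assimilates in place to [n]. /somlemreag/ → sonlenreag.
Rule 2 (final devoicing): /g/ is a voiced obstruent in word-final position, so it devoices to [k]. /sonlenreag/ → sonlenreak.

sonlenreak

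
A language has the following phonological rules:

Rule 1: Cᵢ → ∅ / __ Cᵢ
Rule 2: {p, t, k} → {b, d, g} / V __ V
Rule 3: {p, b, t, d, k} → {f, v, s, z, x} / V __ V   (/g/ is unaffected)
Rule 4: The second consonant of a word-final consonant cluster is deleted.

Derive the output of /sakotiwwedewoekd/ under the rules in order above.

Rule 1 (degemination): /ww/ is a geminate; the first /w/ deletes. /sakotiwwedewoekd/ → sakotiwedewoekd.
Rule 2 (intervocalic voicing): /k/ is a voiceless stop between vowels /a/ and /o/, so it voices to [g]. /t/ is a voiceless stop between vowels /o/ and /i/, so it voices to [d]. /sakotiwedewoekd/ → sagodiwedewoekd.
Rule 3 (intervocalic spirantization): /d/ is a stop between vowels /o/ and /i/, so it spirantizes to the fricative [z]. /d/ is a stop between vowels /e/ and /e/, so it spirantizes to the fricative [z]. /sagodiwedewoekd/ → sagoziwezewoekd.
Rule 4 (final cluster simplification): /d/ is the second consonant of a word-final cluster /kd/, so it deletes. /sagoziwezewoekd/ → sagoziwezewoek.

sagoziwezewoek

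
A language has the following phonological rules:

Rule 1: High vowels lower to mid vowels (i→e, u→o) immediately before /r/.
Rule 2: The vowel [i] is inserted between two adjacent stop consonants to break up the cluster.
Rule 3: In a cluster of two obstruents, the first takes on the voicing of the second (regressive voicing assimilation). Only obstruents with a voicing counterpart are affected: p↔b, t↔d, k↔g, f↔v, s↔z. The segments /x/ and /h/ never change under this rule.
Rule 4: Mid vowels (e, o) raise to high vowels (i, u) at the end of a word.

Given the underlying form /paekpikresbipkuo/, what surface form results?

Rule 1 (pre-rhotic lowering): no segment meets the environment; /paekpikresbipkuo/ is unchanged.
Rule 2 (stop-cluster i-epenthesis): /k/ and /p/ form a stop–stop cluster, so [i] is inserted between them. /p/ and /k/ form a stop–stop cluster, so [i] is inserted between them. /paekpikresbipkuo/ → paekipikresbipikuo.
Rule 3 (regressive voicing assimilation): /s/ precedes the voiced obstruent /b/, so it voices to [z] by assimilation. /paekipikresbipikuo/ → paekipikrezbipikuo.
Rule 4 (final vowel raising): /o/ is a mid vowel in word-final position, so it raises to [u]. /paekipikrezbipikuo/ → paekipikrezbipikuu.

paekipikrezbipikuu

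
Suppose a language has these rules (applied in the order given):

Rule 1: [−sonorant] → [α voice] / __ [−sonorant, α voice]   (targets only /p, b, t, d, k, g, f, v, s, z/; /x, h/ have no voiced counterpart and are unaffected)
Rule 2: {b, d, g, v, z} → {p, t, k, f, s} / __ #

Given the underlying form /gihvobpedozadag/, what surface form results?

gihvoppedozadak

Rule 1 (regressive voicing assimilation): /b/ precedes the voiceless obstruent /p/, so it devoices to [p] by assimilation. /gihvobpedozadag/ → gihvoppedozadag.
Rule 2 (final devoicing): /g/ is a voiced obstruent in word-final position, so it devoices to [k]. /gihvoppedozadag/ → gihvoppedozadak.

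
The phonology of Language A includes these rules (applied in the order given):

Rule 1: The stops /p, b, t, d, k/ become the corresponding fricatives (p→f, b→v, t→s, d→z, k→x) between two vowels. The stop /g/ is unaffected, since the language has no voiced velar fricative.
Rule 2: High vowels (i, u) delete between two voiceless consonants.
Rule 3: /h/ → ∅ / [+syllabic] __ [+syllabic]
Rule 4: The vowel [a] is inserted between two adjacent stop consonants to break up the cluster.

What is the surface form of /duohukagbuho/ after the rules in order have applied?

Rule 1 (intervocalic spirantization): /k/ is a stop between vowels /u/ and /a/, so it spirantizes to the fricative [x]. /duohukagbuho/ → duohuxagbuho.
Rule 2 (high vowel syncope): /u/ is a high vowel flanked by voiceless consonants /h/ and /x/, so it deletes. /duohuxagbuho/ → duohxagbuho.
Rule 3 (intervocalic h-deletion): /h/ occurs between vowels /u/ and /o/, so it deletes. /duohxagbuho/ → duohxagbuo.
Rule 4 (stop-cluster a-epenthesis): /g/ and /b/ form a stop–stop cluster, so [a] is inserted between them. /duohxagbuo/ → duohxagabuo.

duohxagabuo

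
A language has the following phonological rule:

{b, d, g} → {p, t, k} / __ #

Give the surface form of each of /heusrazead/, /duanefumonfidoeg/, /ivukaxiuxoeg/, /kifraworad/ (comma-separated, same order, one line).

/heusrazead/: /d/ is a voiced stop in word-final position, so it devoices to [t]. → [heusrazeat].
/duanefumonfidoeg/: /g/ is a voiced stop in word-final position, so it devoices to [k]. → [duanefumonfidoek].
/ivukaxiuxoeg/: /g/ is a voiced stop in word-final position, so it devoices to [k]. → [ivukaxiuxoek].
/kifraworad/: /d/ is a voiced stop in word-final position, so it devoices to [t]. → [kifraworat].

heusrazeat, duanefumonfidoek, ivukaxiuxoek, kifraworat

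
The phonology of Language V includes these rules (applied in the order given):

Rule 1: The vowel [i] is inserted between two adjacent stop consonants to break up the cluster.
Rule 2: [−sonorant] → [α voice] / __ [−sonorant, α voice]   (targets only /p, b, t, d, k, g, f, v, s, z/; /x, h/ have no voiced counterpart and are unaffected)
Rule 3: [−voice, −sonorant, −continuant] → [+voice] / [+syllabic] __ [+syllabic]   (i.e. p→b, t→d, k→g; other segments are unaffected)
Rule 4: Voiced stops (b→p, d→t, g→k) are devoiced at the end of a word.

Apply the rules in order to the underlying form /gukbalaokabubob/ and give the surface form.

Rule 1 (stop-cluster i-epenthesis): /k/ and /b/ form a stop–stop cluster, so [i] is inserted between them. /gukbalaokabubob/ → gukibalaokabubob.
Rule 2 (regressive voicing assimilation): no segment meets the environment; /gukibalaokabubob/ is unchanged.
Rule 3 (intervocalic voicing): /k/ is a voiceless stop between vowels /u/ and /i/, so it voices to [g]. /k/ is a voiceless stop between vowels /o/ and /a/, so it voices to [g]. /gukibalaokabubob/ → gugibalaogabubob.
Rule 4 (final devoicing): /b/ is a voiced stop in word-final position, so it devoices to [p]. /gugibalaogabubob/ → gugibalaogabubop.

gugibalaogabubop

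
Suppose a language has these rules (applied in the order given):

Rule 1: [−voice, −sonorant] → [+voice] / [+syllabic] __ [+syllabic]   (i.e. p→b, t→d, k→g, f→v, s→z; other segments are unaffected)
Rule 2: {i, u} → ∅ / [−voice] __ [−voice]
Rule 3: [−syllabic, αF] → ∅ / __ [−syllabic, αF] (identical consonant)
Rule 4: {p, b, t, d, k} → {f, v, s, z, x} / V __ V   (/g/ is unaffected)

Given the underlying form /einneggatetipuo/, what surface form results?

einegazezivuo

Rule 1 (intervocalic voicing): /t/ is a voiceless obstruent between vowels /a/ and /e/, so it voices to [d]. /t/ is a voiceless obstruent between vowels /e/ and /i/, so it voices to [d]. /p/ is a voiceless obstruent between vowels /i/ and /u/, so it voices to [b]. /einneggatetipuo/ → einneggadedibuo.
Rule 2 (high vowel syncope): no segment meets the environment; /einneggadedibuo/ is unchanged.
Rule 3 (degemination): /nn/ is a geminate; the first /n/ deletes. /gg/ is a geminate; the first /g/ deletes. /einneggadedibuo/ → einegadedibuo.
Rule 4 (intervocalic spirantization): /d/ is a stop between vowels /a/ and /e/, so it spirantizes to the fricative [z]. /d/ is a stop between vowels /e/ and /i/, so it spirantizes to the fricative [z]. /b/ is a stop between vowels /i/ and /u/, so it spirantizes to the fricative [v]. /einegadedibuo/ → einegazezivuo.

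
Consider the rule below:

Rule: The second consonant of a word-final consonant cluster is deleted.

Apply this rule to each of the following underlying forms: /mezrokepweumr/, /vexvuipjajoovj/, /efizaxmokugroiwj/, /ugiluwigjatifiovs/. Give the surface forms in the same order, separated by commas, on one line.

mezrokepweum, vexvuipjajoov, efizaxmokugroiw, ugiluwigjatifiov

/mezrokepweumr/: /r/ is the second consonant of a word-final cluster /mr/, so it deletes. → [mezrokepweum].
/vexvuipjajoovj/: /j/ is the second consonant of a word-final cluster /vj/, so it deletes. → [vexvuipjajoov].
/efizaxmokugroiwj/: /j/ is the second consonant of a word-final cluster /wj/, so it deletes. → [efizaxmokugroiw].
/ugiluwigjatifiovs/: /s/ is the second consonant of a word-final cluster /vs/, so it deletes. → [ugiluwigjatifiov].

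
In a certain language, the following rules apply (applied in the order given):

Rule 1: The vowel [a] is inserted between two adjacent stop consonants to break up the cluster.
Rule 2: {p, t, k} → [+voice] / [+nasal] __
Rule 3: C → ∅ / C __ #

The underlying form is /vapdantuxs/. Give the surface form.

vapadandux

Rule 1 (stop-cluster a-epenthesis): /p/ and /d/ form a stop–stop cluster, so [a] is inserted between them. /vapdantuxs/ → vapadantuxs.
Rule 2 (post-nasal voicing): /t/ is a voiceless stop immediately after the nasal /n/, so it voices to [d]. /vapadantuxs/ → vapadanduxs.
Rule 3 (final cluster simplification): /s/ is the second consonant of a word-final cluster /xs/, so it deletes. /vapadanduxs/ → vapadandux.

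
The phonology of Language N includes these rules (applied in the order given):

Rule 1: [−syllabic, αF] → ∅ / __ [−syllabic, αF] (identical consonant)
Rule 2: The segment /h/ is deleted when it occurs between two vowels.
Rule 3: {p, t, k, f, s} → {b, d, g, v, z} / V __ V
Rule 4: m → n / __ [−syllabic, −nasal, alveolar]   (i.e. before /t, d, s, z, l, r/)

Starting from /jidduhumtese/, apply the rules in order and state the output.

Rule 1 (degemination): /dd/ is a geminate; the first /d/ deletes. /jidduhumtese/ → jiduhumtese.
Rule 2 (intervocalic h-deletion): /h/ occurs between vowels /u/ and /u/, so it deletes. /jiduhumtese/ → jiduumtese.
Rule 3 (intervocalic voicing): /s/ is a voiceless obstruent between vowels /e/ and /e/, so it voices to [z]. /jiduumtese/ → jiduumteze.
Rule 4 (nasal place assimilation): /m/ precedes the alveolar consonant /t/, so it assimilates in place to [n]. /jiduumteze/ → jiduunteze.

jiduunteze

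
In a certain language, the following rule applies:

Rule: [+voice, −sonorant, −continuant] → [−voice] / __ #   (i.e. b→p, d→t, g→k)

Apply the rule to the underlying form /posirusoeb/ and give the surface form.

posirusoep

/b/ is a voiced stop in word-final position, so it devoices to [p].
Surface form: [posirusoep].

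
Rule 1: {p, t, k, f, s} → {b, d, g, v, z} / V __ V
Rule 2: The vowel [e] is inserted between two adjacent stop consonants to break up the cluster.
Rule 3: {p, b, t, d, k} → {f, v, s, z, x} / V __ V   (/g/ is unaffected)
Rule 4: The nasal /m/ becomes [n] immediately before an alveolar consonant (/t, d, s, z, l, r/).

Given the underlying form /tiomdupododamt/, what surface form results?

Rule 1 (intervocalic voicing): /p/ is a voiceless obstruent between vowels /u/ and /o/, so it voices to [b]. /tiomdupododamt/ → tiomdubododamt.
Rule 2 (stop-cluster e-epenthesis): no segment meets the environment; /tiomdubododamt/ is unchanged.
Rule 3 (intervocalic spirantization): /b/ is a stop between vowels /u/ and /o/, so it spirantizes to the fricative [v]. /d/ is a stop between vowels /o/ and /o/, so it spirantizes to the fricative [z]. /d/ is a stop between vowels /o/ and /a/, so it spirantizes to the fricative [z]. /tiomdubododamt/ → tiomduvozozamt.
Rule 4 (nasal place assimilation): /m/ precedes the alveolar consonant /d/, so it assimilates in place to [n]. /m/ precedes the alveolar consonant /t/, so it assimilates in place to [n]. /tiomduvozozamt/ → tionduvozozant.

tionduvozozant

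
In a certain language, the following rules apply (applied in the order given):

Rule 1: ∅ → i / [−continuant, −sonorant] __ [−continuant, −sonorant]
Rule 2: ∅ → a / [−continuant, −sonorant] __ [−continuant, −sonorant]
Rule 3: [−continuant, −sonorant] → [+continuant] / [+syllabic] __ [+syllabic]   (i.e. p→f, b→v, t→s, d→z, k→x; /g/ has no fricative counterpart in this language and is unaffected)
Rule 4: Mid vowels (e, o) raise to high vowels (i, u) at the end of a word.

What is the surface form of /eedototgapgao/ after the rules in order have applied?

eezososigafigau

Rule 1 (stop-cluster i-epenthesis): /t/ and /g/ form a stop–stop cluster, so [i] is inserted between them. /p/ and /g/ form a stop–stop cluster, so [i] is inserted between them. /eedototgapgao/ → eedototigapigao.
Rule 2 (stop-cluster a-epenthesis): no segment meets the environment; /eedototigapigao/ is unchanged.
Rule 3 (intervocalic spirantization): /d/ is a stop between vowels /e/ and /o/, so it spirantizes to the fricative [z]. /t/ is a stop between vowels /o/ and /o/, so it spirantizes to the fricative [s]. /t/ is a stop between vowels /o/ and /i/, so it spirantizes to the fricative [s]. /p/ is a stop between vowels /a/ and /i/, so it spirantizes to the fricative [f]. /eedototigapigao/ → eezososigafigao.
Rule 4 (final vowel raising): /o/ is a mid vowel in word-final position, so it raises to [u]. /eezososigafigao/ → eezososigafigau.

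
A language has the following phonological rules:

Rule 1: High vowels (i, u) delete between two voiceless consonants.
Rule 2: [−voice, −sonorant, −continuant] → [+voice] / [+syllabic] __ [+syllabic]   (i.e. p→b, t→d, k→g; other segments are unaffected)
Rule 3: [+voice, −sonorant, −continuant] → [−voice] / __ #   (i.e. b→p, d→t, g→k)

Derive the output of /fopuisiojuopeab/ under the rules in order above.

Rule 1 (high vowel syncope): no segment meets the environment; /fopuisiojuopeab/ is unchanged.
Rule 2 (intervocalic voicing): /p/ is a voiceless stop between vowels /o/ and /u/, so it voices to [b]. /p/ is a voiceless stop between vowels /o/ and /e/, so it voices to [b]. /fopuisiojuopeab/ → fobuisiojuobeab.
Rule 3 (final devoicing): /b/ is a voiced stop in word-final position, so it devoices to [p]. /fobuisiojuobeab/ → fobuisiojuobeap.

fobuisiojuobeap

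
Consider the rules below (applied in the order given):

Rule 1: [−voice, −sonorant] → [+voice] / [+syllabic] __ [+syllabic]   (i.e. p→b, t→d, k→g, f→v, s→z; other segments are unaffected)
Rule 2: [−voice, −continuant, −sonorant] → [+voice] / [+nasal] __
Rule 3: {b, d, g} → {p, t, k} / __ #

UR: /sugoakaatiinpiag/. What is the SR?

Rule 1 (intervocalic voicing): /k/ is a voiceless obstruent between vowels /a/ and /a/, so it voices to [g]. /t/ is a voiceless obstruent between vowels /a/ and /i/, so it voices to [d]. /sugoakaatiinpiag/ → sugoagaadiinpiag.
Rule 2 (post-nasal voicing): /p/ is a voiceless stop immediately after the nasal /n/, so it voices to [b]. /sugoagaadiinpiag/ → sugoagaadiinbiag.
Rule 3 (final devoicing): /g/ is a voiced stop in word-final position, so it devoices to [k]. /sugoagaadiinbiag/ → sugoagaadiinbiak.

sugoagaadiinbiak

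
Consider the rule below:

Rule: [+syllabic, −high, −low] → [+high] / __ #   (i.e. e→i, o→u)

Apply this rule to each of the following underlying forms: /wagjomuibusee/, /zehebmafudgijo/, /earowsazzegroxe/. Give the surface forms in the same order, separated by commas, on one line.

wagjomuibusei, zehebmafudgiju, earowsazzegroxi

/wagjomuibusee/: /e/ is a mid vowel in word-final position, so it raises to [i]. → [wagjomuibusei].
/zehebmafudgijo/: /o/ is a mid vowel in word-final position, so it raises to [u]. → [zehebmafudgiju].
/earowsazzegroxe/: /e/ is a mid vowel in word-final position, so it raises to [i]. → [earowsazzegroxi].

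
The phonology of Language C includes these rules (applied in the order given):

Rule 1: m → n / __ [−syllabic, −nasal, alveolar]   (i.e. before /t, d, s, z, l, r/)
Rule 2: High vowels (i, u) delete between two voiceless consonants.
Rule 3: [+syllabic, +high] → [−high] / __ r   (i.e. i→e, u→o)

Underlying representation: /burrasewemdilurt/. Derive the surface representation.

Rule 1 (nasal place assimilation): /m/ precedes the alveolar consonant /d/, so it assimilates in place to [n]. /burrasewemdilurt/ → burrasewendilurt.
Rule 2 (high vowel syncope): no segment meets the environment; /burrasewendilurt/ is unchanged.
Rule 3 (pre-rhotic lowering): /u/ is a high vowel immediately before /r/, so it lowers to [o]. /u/ is a high vowel immediately before /r/, so it lowers to [o]. /burrasewendilurt/ → borrasewendilort.

borrasewendilort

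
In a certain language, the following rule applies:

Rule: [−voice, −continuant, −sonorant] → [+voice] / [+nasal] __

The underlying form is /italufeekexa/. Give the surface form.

No segment of /italufeekexa/ meets the structural description of the rule, so the form surfaces unchanged.

italufeekexa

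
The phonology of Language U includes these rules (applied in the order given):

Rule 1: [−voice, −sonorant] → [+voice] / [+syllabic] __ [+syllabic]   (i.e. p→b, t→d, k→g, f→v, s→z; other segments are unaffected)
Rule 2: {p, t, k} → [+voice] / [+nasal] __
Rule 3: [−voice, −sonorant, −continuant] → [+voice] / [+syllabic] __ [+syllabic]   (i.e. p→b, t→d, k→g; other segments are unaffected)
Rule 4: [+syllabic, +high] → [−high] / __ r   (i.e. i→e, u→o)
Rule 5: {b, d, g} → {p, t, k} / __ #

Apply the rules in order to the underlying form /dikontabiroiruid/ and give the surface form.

digondaberoeruit

Rule 1 (intervocalic voicing): /k/ is a voiceless obstruent between vowels /i/ and /o/, so it voices to [g]. /dikontabiroiruid/ → digontabiroiruid.
Rule 2 (post-nasal voicing): /t/ is a voiceless stop immediately after the nasal /n/, so it voices to [d]. /digontabiroiruid/ → digondabiroiruid.
Rule 3 (intervocalic voicing): no segment meets the environment; /digondabiroiruid/ is unchanged.
Rule 4 (pre-rhotic lowering): /i/ is a high vowel immediately before /r/, so it lowers to [e]. /i/ is a high vowel immediately before /r/, so it lowers to [e]. /digondabiroiruid/ → digondaberoeruid.
Rule 5 (final devoicing): /d/ is a voiced stop in word-final position, so it devoices to [t]. /digondaberoeruid/ → digondaberoeruit.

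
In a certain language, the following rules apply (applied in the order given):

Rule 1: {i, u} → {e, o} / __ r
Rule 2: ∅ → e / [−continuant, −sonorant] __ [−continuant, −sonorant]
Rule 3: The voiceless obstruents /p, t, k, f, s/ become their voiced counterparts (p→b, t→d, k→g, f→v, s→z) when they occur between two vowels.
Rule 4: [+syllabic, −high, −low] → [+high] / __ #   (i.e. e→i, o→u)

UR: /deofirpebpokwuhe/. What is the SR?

deoverpebebokwuhi

Rule 1 (pre-rhotic lowering): /i/ is a high vowel immediately before /r/, so it lowers to [e]. /deofirpebpokwuhe/ → deoferpebpokwuhe.
Rule 2 (stop-cluster e-epenthesis): /b/ and /p/ form a stop–stop cluster, so [e] is inserted between them. /deoferpebpokwuhe/ → deoferpebepokwuhe.
Rule 3 (intervocalic voicing): /f/ is a voiceless obstruent between vowels /o/ and /e/, so it voices to [v]. /p/ is a voiceless obstruent between vowels /e/ and /o/, so it voices to [b]. /deoferpebepokwuhe/ → deoverpebebokwuhe.
Rule 4 (final vowel raising): /e/ is a mid vowel in word-final position, so it raises to [i]. /deoverpebebokwuhe/ → deoverpebebokwuhi.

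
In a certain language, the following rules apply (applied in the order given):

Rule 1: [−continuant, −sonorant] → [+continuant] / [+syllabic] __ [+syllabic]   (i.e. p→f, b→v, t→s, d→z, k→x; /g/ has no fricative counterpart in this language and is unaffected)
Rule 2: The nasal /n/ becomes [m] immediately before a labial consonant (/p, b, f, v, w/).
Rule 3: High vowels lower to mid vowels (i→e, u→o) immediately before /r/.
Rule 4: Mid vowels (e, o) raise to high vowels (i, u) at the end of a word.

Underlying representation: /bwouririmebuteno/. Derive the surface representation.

Rule 1 (intervocalic spirantization): /b/ is a stop between vowels /e/ and /u/, so it spirantizes to the fricative [v]. /t/ is a stop between vowels /u/ and /e/, so it spirantizes to the fricative [s]. /bwouririmebuteno/ → bwouririmevuseno.
Rule 2 (nasal place assimilation): no segment meets the environment; /bwouririmevuseno/ is unchanged.
Rule 3 (pre-rhotic lowering): /u/ is a high vowel immediately before /r/, so it lowers to [o]. /i/ is a high vowel immediately before /r/, so it lowers to [e]. /bwouririmevuseno/ → bwoorerimevuseno.
Rule 4 (final vowel raising): /o/ is a mid vowel in word-final position, so it raises to [u]. /bwoorerimevuseno/ → bwoorerimevusenu.

bwoorerimevusenu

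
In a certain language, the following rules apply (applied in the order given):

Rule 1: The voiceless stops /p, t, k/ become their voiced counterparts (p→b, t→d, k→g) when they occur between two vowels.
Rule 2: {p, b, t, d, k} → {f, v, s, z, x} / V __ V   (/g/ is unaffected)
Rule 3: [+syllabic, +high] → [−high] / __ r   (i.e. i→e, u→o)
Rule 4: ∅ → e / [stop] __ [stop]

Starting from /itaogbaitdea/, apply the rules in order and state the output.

izaogebaitedea

Rule 1 (intervocalic voicing): /t/ is a voiceless stop between vowels /i/ and /a/, so it voices to [d]. /itaogbaitdea/ → idaogbaitdea.
Rule 2 (intervocalic spirantization): /d/ is a stop between vowels /i/ and /a/, so it spirantizes to the fricative [z]. /idaogbaitdea/ → izaogbaitdea.
Rule 3 (pre-rhotic lowering): no segment meets the environment; /izaogbaitdea/ is unchanged.
Rule 4 (stop-cluster e-epenthesis): /g/ and /b/ form a stop–stop cluster, so [e] is inserted between them. /t/ and /d/ form a stop–stop cluster, so [e] is inserted between them. /izaogbaitdea/ → izaogebaitedea.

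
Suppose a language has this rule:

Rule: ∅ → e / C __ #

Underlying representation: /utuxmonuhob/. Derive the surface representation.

utuxmonuhobe

the form ends in the consonant /b/, so [e] is inserted word-finally.
Surface form: [utuxmonuhobe].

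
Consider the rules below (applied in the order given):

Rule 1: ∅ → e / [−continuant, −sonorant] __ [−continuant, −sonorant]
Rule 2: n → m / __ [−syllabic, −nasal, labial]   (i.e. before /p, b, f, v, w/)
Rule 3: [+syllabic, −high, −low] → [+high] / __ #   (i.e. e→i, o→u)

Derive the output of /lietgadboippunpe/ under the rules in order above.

lietegadeboipepumpi

Rule 1 (stop-cluster e-epenthesis): /t/ and /g/ form a stop–stop cluster, so [e] is inserted between them. /d/ and /b/ form a stop–stop cluster, so [e] is inserted between them. /p/ and /p/ form a stop–stop cluster, so [e] is inserted between them. /lietgadboippunpe/ → lietegadeboipepunpe.
Rule 2 (nasal place assimilation): /n/ precedes the labial consonant /p/, so it assimilates in place to [m]. /lietegadeboipepunpe/ → lietegadeboipepumpe.
Rule 3 (final vowel raising): /e/ is a mid vowel in word-final position, so it raises to [i]. /lietegadeboipepumpe/ → lietegadeboipepumpi.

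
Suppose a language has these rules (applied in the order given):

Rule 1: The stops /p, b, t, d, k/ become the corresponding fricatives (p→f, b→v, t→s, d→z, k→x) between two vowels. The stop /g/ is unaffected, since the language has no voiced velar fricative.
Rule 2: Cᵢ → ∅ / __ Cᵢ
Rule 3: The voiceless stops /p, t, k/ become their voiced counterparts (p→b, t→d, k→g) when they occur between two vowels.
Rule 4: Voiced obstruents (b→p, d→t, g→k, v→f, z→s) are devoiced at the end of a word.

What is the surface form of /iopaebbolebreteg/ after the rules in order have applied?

iofaebolebresek

Rule 1 (intervocalic spirantization): /p/ is a stop between vowels /o/ and /a/, so it spirantizes to the fricative [f]. /t/ is a stop between vowels /e/ and /e/, so it spirantizes to the fricative [s]. /iopaebbolebreteg/ → iofaebbolebreseg.
Rule 2 (degemination): /bb/ is a geminate; the first /b/ deletes. /iofaebbolebreseg/ → iofaebolebreseg.
Rule 3 (intervocalic voicing): no segment meets the environment; /iofaebolebreseg/ is unchanged.
Rule 4 (final devoicing): /g/ is a voiced obstruent in word-final position, so it devoices to [k]. /iofaebolebreseg/ → iofaebolebresek.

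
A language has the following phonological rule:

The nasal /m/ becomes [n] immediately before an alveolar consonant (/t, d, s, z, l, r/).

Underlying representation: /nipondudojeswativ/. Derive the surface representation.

nipondudojeswativ

No segment of /nipondudojeswativ/ meets the structural description of the rule, so the form surfaces unchanged.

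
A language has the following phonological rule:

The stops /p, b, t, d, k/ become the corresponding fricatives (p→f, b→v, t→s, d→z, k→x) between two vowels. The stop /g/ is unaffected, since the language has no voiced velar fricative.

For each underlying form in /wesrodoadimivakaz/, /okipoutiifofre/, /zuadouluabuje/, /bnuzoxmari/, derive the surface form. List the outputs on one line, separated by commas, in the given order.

wesrozoazimivaxaz, oxifousiifofre, zuazouluavuje, bnuzoxmari

/wesrodoadimivakaz/: /d/ is a stop between vowels /o/ and /o/, so it spirantizes to the fricative [z]. /d/ is a stop between vowels /a/ and /i/, so it spirantizes to the fricative [z]. /k/ is a stop between vowels /a/ and /a/, so it spirantizes to the fricative [x]. → [wesrozoazimivaxaz].
/okipoutiifofre/: /k/ is a stop between vowels /o/ and /i/, so it spirantizes to the fricative [x]. /p/ is a stop between vowels /i/ and /o/, so it spirantizes to the fricative [f]. /t/ is a stop between vowels /u/ and /i/, so it spirantizes to the fricative [s]. → [oxifousiifofre].
/zuadouluabuje/: /d/ is a stop between vowels /a/ and /o/, so it spirantizes to the fricative [z]. /b/ is a stop between vowels /a/ and /u/, so it spirantizes to the fricative [v]. → [zuazouluavuje].
/bnuzoxmari/: the rule's environment is not met; surfaces unchanged as [bnuzoxmari].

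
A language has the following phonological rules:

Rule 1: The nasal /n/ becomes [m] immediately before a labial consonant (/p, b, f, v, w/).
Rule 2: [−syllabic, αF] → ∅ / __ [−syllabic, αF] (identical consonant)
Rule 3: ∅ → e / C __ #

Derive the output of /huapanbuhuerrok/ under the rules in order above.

Rule 1 (nasal place assimilation): /n/ precedes the labial consonant /b/, so it assimilates in place to [m]. /huapanbuhuerrok/ → huapambuhuerrok.
Rule 2 (degemination): /rr/ is a geminate; the first /r/ deletes. /huapambuhuerrok/ → huapambuhuerok.
Rule 3 (final e-epenthesis): the form ends in the consonant /k/, so [e] is inserted word-finally. /huapambuhuerok/ → huapambuhueroke.

huapambuhueroke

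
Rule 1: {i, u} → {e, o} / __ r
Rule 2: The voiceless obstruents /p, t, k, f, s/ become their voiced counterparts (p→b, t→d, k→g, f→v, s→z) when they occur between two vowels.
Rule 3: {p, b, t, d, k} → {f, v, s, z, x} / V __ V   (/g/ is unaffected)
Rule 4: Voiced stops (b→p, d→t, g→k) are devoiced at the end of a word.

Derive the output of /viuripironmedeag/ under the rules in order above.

Rule 1 (pre-rhotic lowering): /u/ is a high vowel immediately before /r/, so it lowers to [o]. /i/ is a high vowel immediately before /r/, so it lowers to [e]. /viuripironmedeag/ → vioriperonmedeag.
Rule 2 (intervocalic voicing): /p/ is a voiceless obstruent between vowels /i/ and /e/, so it voices to [b]. /vioriperonmedeag/ → vioriberonmedeag.
Rule 3 (intervocalic spirantization): /b/ is a stop between vowels /i/ and /e/, so it spirantizes to the fricative [v]. /d/ is a stop between vowels /e/ and /e/, so it spirantizes to the fricative [z]. /vioriberonmedeag/ → vioriveronmezeag.
Rule 4 (final devoicing): /g/ is a voiced stop in word-final position, so it devoices to [k]. /vioriveronmezeag/ → vioriveronmezeak.

vioriveronmezeak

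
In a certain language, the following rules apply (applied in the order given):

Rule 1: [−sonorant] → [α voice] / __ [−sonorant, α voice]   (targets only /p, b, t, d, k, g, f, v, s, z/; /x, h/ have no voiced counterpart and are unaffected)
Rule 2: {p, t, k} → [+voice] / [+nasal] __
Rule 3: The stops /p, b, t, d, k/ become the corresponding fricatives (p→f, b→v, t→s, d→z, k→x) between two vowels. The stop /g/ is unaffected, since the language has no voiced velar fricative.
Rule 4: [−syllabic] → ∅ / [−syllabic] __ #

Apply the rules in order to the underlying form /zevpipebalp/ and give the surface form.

zefpifeval

Rule 1 (regressive voicing assimilation): /v/ precedes the voiceless obstruent /p/, so it devoices to [f] by assimilation. /zevpipebalp/ → zefpipebalp.
Rule 2 (post-nasal voicing): no segment meets the environment; /zefpipebalp/ is unchanged.
Rule 3 (intervocalic spirantization): /p/ is a stop between vowels /i/ and /e/, so it spirantizes to the fricative [f]. /b/ is a stop between vowels /e/ and /a/, so it spirantizes to the fricative [v]. /zefpipebalp/ → zefpifevalp.
Rule 4 (final cluster simplification): /p/ is the second consonant of a word-final cluster /lp/, so it deletes. /zefpifevalp/ → zefpifeval.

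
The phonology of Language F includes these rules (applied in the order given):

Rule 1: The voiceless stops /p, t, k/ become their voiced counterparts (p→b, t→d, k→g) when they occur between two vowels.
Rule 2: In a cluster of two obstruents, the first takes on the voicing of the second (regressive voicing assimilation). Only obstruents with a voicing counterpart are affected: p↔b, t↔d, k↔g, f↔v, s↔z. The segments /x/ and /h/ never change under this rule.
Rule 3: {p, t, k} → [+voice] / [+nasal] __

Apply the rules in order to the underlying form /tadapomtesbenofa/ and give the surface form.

tadabomdezbenofa

Rule 1 (intervocalic voicing): /p/ is a voiceless stop between vowels /a/ and /o/, so it voices to [b]. /tadapomtesbenofa/ → tadabomtesbenofa.
Rule 2 (regressive voicing assimilation): /s/ precedes the voiced obstruent /b/, so it voices to [z] by assimilation. /tadabomtesbenofa/ → tadabomtezbenofa.
Rule 3 (post-nasal voicing): /t/ is a voiceless stop immediately after the nasal /m/, so it voices to [d]. /tadabomtezbenofa/ → tadabomdezbenofa.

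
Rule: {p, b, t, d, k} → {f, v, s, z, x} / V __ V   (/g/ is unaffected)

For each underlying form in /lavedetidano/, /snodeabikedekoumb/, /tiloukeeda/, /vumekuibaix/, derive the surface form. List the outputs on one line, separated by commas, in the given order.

lavezesizano, snozeavixezexoumb, tilouxeeza, vumexuivaix

/lavedetidano/: /d/ is a stop between vowels /e/ and /e/, so it spirantizes to the fricative [z]. /t/ is a stop between vowels /e/ and /i/, so it spirantizes to the fricative [s]. /d/ is a stop between vowels /i/ and /a/, so it spirantizes to the fricative [z]. → [lavezesizano].
/snodeabikedekoumb/: /d/ is a stop between vowels /o/ and /e/, so it spirantizes to the fricative [z]. /b/ is a stop between vowels /a/ and /i/, so it spirantizes to the fricative [v]. /k/ is a stop between vowels /i/ and /e/, so it spirantizes to the fricative [x]. /d/ is a stop between vowels /e/ and /e/, so it spirantizes to the fricative [z]. /k/ is a stop between vowels /e/ and /o/, so it spirantizes to the fricative [x]. → [snozeavixezexoumb].
/tiloukeeda/: /k/ is a stop between vowels /u/ and /e/, so it spirantizes to the fricative [x]. /d/ is a stop between vowels /e/ and /a/, so it spirantizes to the fricative [z]. → [tilouxeeza].
/vumekuibaix/: /k/ is a stop between vowels /e/ and /u/, so it spirantizes to the fricative [x]. /b/ is a stop between vowels /i/ and /a/, so it spirantizes to the fricative [v]. → [vumexuivaix].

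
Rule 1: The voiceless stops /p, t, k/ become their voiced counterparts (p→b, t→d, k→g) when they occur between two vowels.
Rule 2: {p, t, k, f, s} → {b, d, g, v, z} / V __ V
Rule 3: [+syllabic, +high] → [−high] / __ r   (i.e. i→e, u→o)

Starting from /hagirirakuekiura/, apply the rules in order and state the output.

hagereraguegiora

Rule 1 (intervocalic voicing): /k/ is a voiceless stop between vowels /a/ and /u/, so it voices to [g]. /k/ is a voiceless stop between vowels /e/ and /i/, so it voices to [g]. /hagirirakuekiura/ → hagiriraguegiura.
Rule 2 (intervocalic voicing): no segment meets the environment; /hagiriraguegiura/ is unchanged.
Rule 3 (pre-rhotic lowering): /i/ is a high vowel immediately before /r/, so it lowers to [e]. /i/ is a high vowel immediately before /r/, so it lowers to [e]. /u/ is a high vowel immediately before /r/, so it lowers to [o]. /hagiriraguegiura/ → hagereraguegiora.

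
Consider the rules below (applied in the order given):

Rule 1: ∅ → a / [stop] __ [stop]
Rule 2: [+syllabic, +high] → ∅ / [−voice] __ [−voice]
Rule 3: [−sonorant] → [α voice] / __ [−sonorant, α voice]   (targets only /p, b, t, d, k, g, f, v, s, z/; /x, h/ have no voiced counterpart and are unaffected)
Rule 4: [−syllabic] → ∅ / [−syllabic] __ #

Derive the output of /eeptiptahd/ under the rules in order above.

Rule 1 (stop-cluster a-epenthesis): /p/ and /t/ form a stop–stop cluster, so [a] is inserted between them. /p/ and /t/ form a stop–stop cluster, so [a] is inserted between them. /eeptiptahd/ → eepatipatahd.
Rule 2 (high vowel syncope): /i/ is a high vowel flanked by voiceless consonants /t/ and /p/, so it deletes. /eepatipatahd/ → eepatpatahd.
Rule 3 (regressive voicing assimilation): no segment meets the environment; /eepatpatahd/ is unchanged.
Rule 4 (final cluster simplification): /d/ is the second consonant of a word-final cluster /hd/, so it deletes. /eepatpatahd/ → eepatpatah.

eepatpatah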